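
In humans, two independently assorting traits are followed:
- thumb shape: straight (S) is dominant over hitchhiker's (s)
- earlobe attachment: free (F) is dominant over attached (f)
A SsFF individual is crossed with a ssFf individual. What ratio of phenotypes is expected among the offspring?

Dihybrid cross SsFF × ssFf — consider each gene separately:
thumb shape: Ss × ss → 2 Ss, 2 ss → 2 S_ : 2 ss (out of 4)
earlobe attachment: FF × Ff → 2 FF, 2 Ff → 4 F_ (out of 4)
Combine (counts out of 4 × 4 = 16): straight/free (S_F_) = 2×4 = 8; hitchhiker's/free (ssF_) = 2×4 = 8
Phenotype counts (out of 16): 8 straight/free, 8 hitchhiker's/free
Ratio: 1 straight/free : 1 hitchhiker's/free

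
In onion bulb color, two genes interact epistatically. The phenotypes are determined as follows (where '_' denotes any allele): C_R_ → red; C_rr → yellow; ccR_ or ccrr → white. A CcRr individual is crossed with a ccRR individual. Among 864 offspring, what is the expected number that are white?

Cross: CcRr × ccRR — consider each gene separately:
C gene: Cc × cc → 2 Cc, 2 cc → 2 C_ : 2 cc (out of 4)
R gene: Rr × RR → 2 RR, 2 Rr → 4 R_ (out of 4)
Genotype classes (out of 4 × 4 = 16): C_R_ = 2×4 = 8; ccR_ = 2×4 = 8
Apply the phenotype rules: C_R_ (8) → red; ccR_ (8) → white
Phenotype counts (out of 16): 8 red, 8 white
white: 8 out of 16 → fraction 1/2
Expected count = 1/2 × 864 = 432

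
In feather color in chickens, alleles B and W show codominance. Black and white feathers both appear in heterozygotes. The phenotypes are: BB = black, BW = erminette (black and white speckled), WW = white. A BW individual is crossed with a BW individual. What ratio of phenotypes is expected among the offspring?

Punnett square for BW × BW:
Offspring genotypes: 1 BB, 2 BW, 1 WW
Phenotype counts: 1 black, 2 erminette (black and white speckled), 1 white
Ratio: 1 black : 2 erminette (black and white speckled) : 1 white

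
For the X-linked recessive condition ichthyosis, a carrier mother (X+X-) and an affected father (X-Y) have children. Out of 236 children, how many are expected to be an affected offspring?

Cross: X+X- × X-Y
Offspring: 1 X+X-, 1 X+Y, 1 X-X-, 1 X-Y
Probability of an affected offspring: 2/4 = 1/2
Expected count = 1/2 × 236 = 118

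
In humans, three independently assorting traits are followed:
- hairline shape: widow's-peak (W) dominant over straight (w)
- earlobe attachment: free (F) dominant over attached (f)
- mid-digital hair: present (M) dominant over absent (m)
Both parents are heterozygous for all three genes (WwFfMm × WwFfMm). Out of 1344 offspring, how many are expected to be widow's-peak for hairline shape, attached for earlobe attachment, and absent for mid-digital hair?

Trihybrid cross: WwFfMm × WwFfMm
Each trait segregates independently with a 3:1 phenotypic ratio, so each gene contributes 3/4 (dominant) or 1/4 (recessive).
Target: widow's-peak (hairline shape), attached (earlobe attachment), absent (mid-digital hair)
Probability = product of independent per-trait probabilities
= 3/4 × 1/4 × 1/4 = 3/64
Expected count = 3/64 × 1344 = 63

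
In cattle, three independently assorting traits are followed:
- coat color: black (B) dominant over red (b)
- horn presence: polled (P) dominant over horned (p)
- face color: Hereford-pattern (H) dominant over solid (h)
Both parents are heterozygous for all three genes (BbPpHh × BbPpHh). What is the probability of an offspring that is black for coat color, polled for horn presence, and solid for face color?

Trihybrid cross: BbPpHh × BbPpHh
Each trait segregates independently with a 3:1 phenotypic ratio, so each gene contributes 3/4 (dominant) or 1/4 (recessive).
Target: black (coat color), polled (horn presence), solid (face color)
Probability = product of independent per-trait probabilities
= 3/4 × 3/4 × 1/4 = 9/64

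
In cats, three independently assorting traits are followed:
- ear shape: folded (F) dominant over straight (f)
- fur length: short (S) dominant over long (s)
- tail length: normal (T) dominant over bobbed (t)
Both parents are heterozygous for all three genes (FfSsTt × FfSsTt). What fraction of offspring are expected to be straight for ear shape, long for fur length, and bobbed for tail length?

Trihybrid cross: FfSsTt × FfSsTt
Each trait segregates independently with a 3:1 phenotypic ratio, so each gene contributes 3/4 (dominant) or 1/4 (recessive).
Target: straight (ear shape), long (fur length), bobbed (tail length)
Probability = product of independent per-trait probabilities
= 1/4 × 1/4 × 1/4 = 1/64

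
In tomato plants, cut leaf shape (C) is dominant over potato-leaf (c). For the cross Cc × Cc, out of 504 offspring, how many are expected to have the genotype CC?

Punnett square for Cc × Cc:
Offspring genotypes: 1 CC, 2 Cc, 1 cc
Total offspring: 4
Count with target: 1
Probability: 1/4
Expected count = 1/4 × 504 = 126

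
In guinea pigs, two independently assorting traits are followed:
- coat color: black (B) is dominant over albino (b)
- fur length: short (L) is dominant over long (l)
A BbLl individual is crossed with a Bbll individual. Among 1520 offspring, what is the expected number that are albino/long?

Dihybrid cross BbLl × Bbll — consider each gene separately:
coat color: Bb × Bb → 1 BB, 2 Bb, 1 bb → 3 B_ : 1 bb (out of 4)
fur length: Ll × ll → 2 Ll, 2 ll → 2 L_ : 2 ll (out of 4)
Combine (counts out of 4 × 4 = 16): black/short (B_L_) = 3×2 = 6; black/long (B_ll) = 3×2 = 6; albino/short (bbL_) = 1×2 = 2; albino/long (bbll) = 1×2 = 2
Phenotype counts (out of 16): 6 black/short, 6 black/long, 2 albino/short, 2 albino/long
albino/long: 2 out of 16 → fraction 1/8
Expected count = 1/8 × 1520 = 190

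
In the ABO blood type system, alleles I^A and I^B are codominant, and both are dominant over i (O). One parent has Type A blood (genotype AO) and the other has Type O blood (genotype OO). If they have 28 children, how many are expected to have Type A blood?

Cross: AO × OO
Possible offspring genotypes: 2 AO, 2 OO
Blood type counts: 2 Type A, 2 Type O
Probability of Type A: 2/4 = 1/2
Expected count = 1/2 × 28 = 14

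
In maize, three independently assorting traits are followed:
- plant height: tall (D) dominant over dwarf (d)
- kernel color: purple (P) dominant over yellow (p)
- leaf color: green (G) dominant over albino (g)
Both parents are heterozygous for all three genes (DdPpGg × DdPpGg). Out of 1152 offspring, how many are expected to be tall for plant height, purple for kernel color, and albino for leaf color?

Trihybrid cross: DdPpGg × DdPpGg
Each trait segregates independently with a 3:1 phenotypic ratio, so each gene contributes 3/4 (dominant) or 1/4 (recessive).
Target: tall (plant height), purple (kernel color), albino (leaf color)
Probability = product of independent per-trait probabilities
= 3/4 × 3/4 × 1/4 = 9/64
Expected count = 9/64 × 1152 = 162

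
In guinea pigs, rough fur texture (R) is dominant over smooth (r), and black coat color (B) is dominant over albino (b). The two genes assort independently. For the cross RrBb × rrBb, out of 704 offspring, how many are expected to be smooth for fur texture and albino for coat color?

Dihybrid cross RrBb × rrBb — consider each gene separately:
fur texture: Rr × rr → 2 Rr, 2 rr → 2 R_ : 2 rr (out of 4)
coat color: Bb × Bb → 1 BB, 2 Bb, 1 bb → 3 B_ : 1 bb (out of 4)
Looking for: smooth (rr) and albino (bb)
P(smooth) = 2/4, P(albino) = 1/4
P(both) = 2/4 × 1/4 = 2/16 = 1/8
Expected count = 1/8 × 704 = 88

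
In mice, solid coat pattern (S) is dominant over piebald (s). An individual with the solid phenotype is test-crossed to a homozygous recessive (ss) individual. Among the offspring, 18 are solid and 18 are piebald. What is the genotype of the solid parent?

Test cross: ? × ss
Offspring: 18 solid, 18 piebald — approximately 1:1.
A 1:1 ratio in a test cross indicates the unknown parent is heterozygous (Ss).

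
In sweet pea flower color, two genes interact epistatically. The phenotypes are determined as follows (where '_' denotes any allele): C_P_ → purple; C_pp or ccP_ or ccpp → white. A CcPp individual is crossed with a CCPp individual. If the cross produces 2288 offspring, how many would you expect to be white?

Cross: CcPp × CCPp — consider each gene separately:
C gene: Cc × CC → 2 CC, 2 Cc → 4 C_ (out of 4)
P gene: Pp × Pp → 1 PP, 2 Pp, 1 pp → 3 P_ : 1 pp (out of 4)
Genotype classes (out of 4 × 4 = 16): C_P_ = 4×3 = 12; C_pp = 4×1 = 4
Apply the phenotype rules: C_P_ (12) → purple; C_pp (4) → white
Phenotype counts (out of 16): 12 purple, 4 white
white: 4 out of 16 → fraction 1/4
Expected count = 1/4 × 2288 = 572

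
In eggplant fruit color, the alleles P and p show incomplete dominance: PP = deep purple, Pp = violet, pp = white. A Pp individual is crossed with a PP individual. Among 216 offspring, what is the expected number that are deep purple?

Punnett square for Pp × PP:
Offspring genotypes: 2 PP, 2 Pp
Phenotype counts: 2 deep purple, 2 violet
deep purple: 2 out of 4 → fraction 1/2
Expected count = 1/2 × 216 = 108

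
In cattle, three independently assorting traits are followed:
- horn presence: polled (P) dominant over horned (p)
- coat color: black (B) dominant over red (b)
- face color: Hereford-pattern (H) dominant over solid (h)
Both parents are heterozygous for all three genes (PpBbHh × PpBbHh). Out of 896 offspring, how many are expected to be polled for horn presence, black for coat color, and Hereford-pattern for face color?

Trihybrid cross: PpBbHh × PpBbHh
Each trait segregates independently with a 3:1 phenotypic ratio, so each gene contributes 3/4 (dominant) or 1/4 (recessive).
Target: polled (horn presence), black (coat color), Hereford-pattern (face color)
Probability = product of independent per-trait probabilities
= 3/4 × 3/4 × 3/4 = 27/64
Expected count = 27/64 × 896 = 378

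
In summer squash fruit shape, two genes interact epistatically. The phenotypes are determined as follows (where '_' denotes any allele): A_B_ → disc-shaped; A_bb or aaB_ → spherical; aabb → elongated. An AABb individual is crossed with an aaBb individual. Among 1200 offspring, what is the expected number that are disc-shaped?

Cross: AABb × aaBb — consider each gene separately:
A gene: AA × aa → 4 Aa → 4 A_ (out of 4)
B gene: Bb × Bb → 1 BB, 2 Bb, 1 bb → 3 B_ : 1 bb (out of 4)
Genotype classes (out of 4 × 4 = 16): A_B_ = 4×3 = 12; A_bb = 4×1 = 4
Apply the phenotype rules: A_B_ (12) → disc-shaped; A_bb (4) → spherical
Phenotype counts (out of 16): 12 disc-shaped, 4 spherical
disc-shaped: 12 out of 16 → fraction 3/4
Expected count = 3/4 × 1200 = 900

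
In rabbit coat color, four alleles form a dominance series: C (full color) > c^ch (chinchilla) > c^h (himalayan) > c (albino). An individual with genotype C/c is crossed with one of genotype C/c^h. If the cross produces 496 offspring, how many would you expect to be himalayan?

Cross: C/c × C/c^h
Allele dominance: C > c^ch > c^h > c
Offspring genotypes: 1 C/C, 1 C/c^h, 1 C/c, 1 c^h/c
Phenotype counts: 3 full color, 1 himalayan
himalayan: 1 out of 4 → fraction 1/4
Expected count = 1/4 × 496 = 124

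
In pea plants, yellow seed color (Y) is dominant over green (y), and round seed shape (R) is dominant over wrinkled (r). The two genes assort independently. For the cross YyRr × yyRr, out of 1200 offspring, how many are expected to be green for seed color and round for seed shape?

Dihybrid cross YyRr × yyRr — consider each gene separately:
seed color: Yy × yy → 2 Yy, 2 yy → 2 Y_ : 2 yy (out of 4)
seed shape: Rr × Rr → 1 RR, 2 Rr, 1 rr → 3 R_ : 1 rr (out of 4)
Looking for: green (yy) and round (R_)
P(green) = 2/4, P(round) = 3/4
P(both) = 2/4 × 3/4 = 6/16 = 3/8
Expected count = 3/8 × 1200 = 450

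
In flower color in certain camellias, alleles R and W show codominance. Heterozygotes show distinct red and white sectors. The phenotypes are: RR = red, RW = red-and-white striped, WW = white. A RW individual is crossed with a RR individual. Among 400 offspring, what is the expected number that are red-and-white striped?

Punnett square for RW × RR:
Offspring genotypes: 2 RR, 2 RW
Phenotype counts: 2 red, 2 red-and-white striped
red-and-white striped: 2 out of 4 → fraction 1/2
Expected count = 1/2 × 400 = 200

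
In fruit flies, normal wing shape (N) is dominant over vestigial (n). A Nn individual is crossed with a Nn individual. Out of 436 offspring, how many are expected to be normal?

Punnett square for Nn × Nn:
Offspring genotypes: 1 NN, 2 Nn, 1 nn
normal: 3, vestigial: 1
normal: 3 out of 4 → fraction 3/4
Expected count = 3/4 × 436 = 327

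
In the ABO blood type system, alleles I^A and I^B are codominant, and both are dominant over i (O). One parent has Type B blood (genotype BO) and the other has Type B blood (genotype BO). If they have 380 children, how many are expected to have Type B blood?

Cross: BO × BO
Possible offspring genotypes: 1 BB, 2 BO, 1 OO
Blood type counts: 3 Type B, 1 Type O
Probability of Type B: 3/4
Expected count = 3/4 × 380 = 285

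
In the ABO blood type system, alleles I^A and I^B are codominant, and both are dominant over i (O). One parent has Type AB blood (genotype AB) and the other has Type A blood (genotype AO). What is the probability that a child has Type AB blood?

Cross: AB × AO
Possible offspring genotypes: 1 AA, 1 AO, 1 AB, 1 BO
Blood type counts: 2 Type A, 1 Type AB, 1 Type B
Probability of Type AB: 1/4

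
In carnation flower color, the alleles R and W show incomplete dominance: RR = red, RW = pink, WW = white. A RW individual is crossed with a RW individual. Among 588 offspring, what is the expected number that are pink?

Punnett square for RW × RW:
Offspring genotypes: 1 RR, 2 RW, 1 WW
Phenotype counts: 1 red, 2 pink, 1 white
pink: 2 out of 4 → fraction 1/2
Expected count = 1/2 × 588 = 294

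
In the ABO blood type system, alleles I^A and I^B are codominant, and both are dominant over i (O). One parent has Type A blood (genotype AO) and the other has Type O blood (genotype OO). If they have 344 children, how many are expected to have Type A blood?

Cross: AO × OO
Possible offspring genotypes: 2 AO, 2 OO
Blood type counts: 2 Type A, 2 Type O
Probability of Type A: 2/4 = 1/2
Expected count = 1/2 × 344 = 172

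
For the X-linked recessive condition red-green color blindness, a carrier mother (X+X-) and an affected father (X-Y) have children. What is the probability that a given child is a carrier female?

Cross: X+X- × X-Y
Offspring: 1 X+X-, 1 X+Y, 1 X-X-, 1 X-Y
Probability of a carrier female: 1/4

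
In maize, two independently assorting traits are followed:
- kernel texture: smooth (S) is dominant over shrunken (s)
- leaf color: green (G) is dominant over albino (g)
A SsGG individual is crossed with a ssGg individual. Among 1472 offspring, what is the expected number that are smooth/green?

Dihybrid cross SsGG × ssGg — consider each gene separately:
kernel texture: Ss × ss → 2 Ss, 2 ss → 2 S_ : 2 ss (out of 4)
leaf color: GG × Gg → 2 GG, 2 Gg → 4 G_ (out of 4)
Combine (counts out of 4 × 4 = 16): smooth/green (S_G_) = 2×4 = 8; shrunken/green (ssG_) = 2×4 = 8
Phenotype counts (out of 16): 8 smooth/green, 8 shrunken/green
smooth/green: 8 out of 16 → fraction 1/2
Expected count = 1/2 × 1472 = 736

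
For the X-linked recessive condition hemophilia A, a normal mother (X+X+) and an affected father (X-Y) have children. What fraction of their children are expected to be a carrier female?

Cross: X+X+ × X-Y
Offspring: 2 X+X-, 2 X+Y
Probability of a carrier female: 2/4 = 1/2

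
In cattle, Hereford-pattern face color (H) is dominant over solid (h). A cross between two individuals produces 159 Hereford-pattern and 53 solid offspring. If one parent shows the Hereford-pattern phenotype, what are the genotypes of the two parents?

Observed offspring: 159 Hereford-pattern, 53 solid
The observed ratio simplifies to 3:1. Solid (hh) offspring appear, so each parent must contribute one h allele. The parent stated to show Hereford-pattern carries H, so it is Hh. The other parent is then either Hh or hh: Hh × hh would give a 1:1 split, whereas Hh × Hh gives 3:1 — matching the data. So both parents are heterozygous (Hh × Hh).
Parent genotypes: Hh × Hh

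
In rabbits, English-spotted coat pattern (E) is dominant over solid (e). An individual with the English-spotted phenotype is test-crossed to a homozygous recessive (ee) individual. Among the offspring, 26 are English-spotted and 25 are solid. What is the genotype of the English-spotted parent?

Test cross: ? × ee
Offspring: 26 English-spotted, 25 solid — approximately 1:1.
A 1:1 ratio in a test cross indicates the unknown parent is heterozygous (Ee).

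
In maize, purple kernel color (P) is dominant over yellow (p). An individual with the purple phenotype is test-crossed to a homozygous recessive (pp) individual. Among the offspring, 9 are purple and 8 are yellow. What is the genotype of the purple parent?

Test cross: ? × pp
Offspring: 9 purple, 8 yellow — approximately 1:1.
A 1:1 ratio in a test cross indicates the unknown parent is heterozygous (Pp).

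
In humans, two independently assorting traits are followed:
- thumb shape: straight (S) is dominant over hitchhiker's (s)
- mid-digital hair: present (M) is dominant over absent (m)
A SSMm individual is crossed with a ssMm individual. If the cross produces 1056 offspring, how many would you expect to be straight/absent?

Dihybrid cross SSMm × ssMm — consider each gene separately:
thumb shape: SS × ss → 4 Ss → 4 S_ (out of 4)
mid-digital hair: Mm × Mm → 1 MM, 2 Mm, 1 mm → 3 M_ : 1 mm (out of 4)
Combine (counts out of 4 × 4 = 16): straight/present (S_M_) = 4×3 = 12; straight/absent (S_mm) = 4×1 = 4
Phenotype counts (out of 16): 12 straight/present, 4 straight/absent
straight/absent: 4 out of 16 → fraction 1/4
Expected count = 1/4 × 1056 = 264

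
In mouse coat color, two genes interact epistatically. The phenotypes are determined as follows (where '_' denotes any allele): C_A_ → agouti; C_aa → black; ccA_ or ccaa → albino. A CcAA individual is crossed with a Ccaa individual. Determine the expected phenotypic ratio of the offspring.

Cross: CcAA × Ccaa — consider each gene separately:
C gene: Cc × Cc → 1 CC, 2 Cc, 1 cc → 3 C_ : 1 cc (out of 4)
A gene: AA × aa → 4 Aa → 4 A_ (out of 4)
Genotype classes (out of 4 × 4 = 16): C_A_ = 3×4 = 12; ccA_ = 1×4 = 4
Apply the phenotype rules: C_A_ (12) → agouti; ccA_ (4) → albino
Phenotype counts (out of 16): 12 agouti, 4 albino
Ratio: 3 agouti : 1 albino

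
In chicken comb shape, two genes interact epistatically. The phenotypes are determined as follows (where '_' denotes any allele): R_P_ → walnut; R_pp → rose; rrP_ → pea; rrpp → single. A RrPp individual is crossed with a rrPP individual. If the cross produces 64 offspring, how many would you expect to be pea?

Cross: RrPp × rrPP — consider each gene separately:
R gene: Rr × rr → 2 Rr, 2 rr → 2 R_ : 2 rr (out of 4)
P gene: Pp × PP → 2 PP, 2 Pp → 4 P_ (out of 4)
Genotype classes (out of 4 × 4 = 16): R_P_ = 2×4 = 8; rrP_ = 2×4 = 8
Apply the phenotype rules: R_P_ (8) → walnut; rrP_ (8) → pea
Phenotype counts (out of 16): 8 walnut, 8 pea
pea: 8 out of 16 → fraction 1/2
Expected count = 1/2 × 64 = 32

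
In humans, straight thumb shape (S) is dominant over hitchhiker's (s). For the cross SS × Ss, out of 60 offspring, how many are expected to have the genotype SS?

Punnett square for SS × Ss:
Offspring genotypes: 2 SS, 2 Ss
Total offspring: 4
Count with target: 2
Probability: 2/4 = 1/2
Expected count = 1/2 × 60 = 30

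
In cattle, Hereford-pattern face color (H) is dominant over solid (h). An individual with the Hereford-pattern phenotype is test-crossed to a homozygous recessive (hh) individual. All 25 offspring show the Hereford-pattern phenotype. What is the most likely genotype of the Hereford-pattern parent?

Test cross: ? × hh
All offspring are Hereford-pattern.
If the unknown parent were heterozygous (Hh), about half of 25 offspring would be solid; none are. The unknown parent is most likely homozygous dominant (HH).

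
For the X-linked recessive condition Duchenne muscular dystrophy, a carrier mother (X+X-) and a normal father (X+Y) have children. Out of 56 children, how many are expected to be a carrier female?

Cross: X+X- × X+Y
Offspring: 1 X+X+, 1 X+Y, 1 X+X-, 1 X-Y
Probability of a carrier female: 1/4
Expected count = 1/4 × 56 = 14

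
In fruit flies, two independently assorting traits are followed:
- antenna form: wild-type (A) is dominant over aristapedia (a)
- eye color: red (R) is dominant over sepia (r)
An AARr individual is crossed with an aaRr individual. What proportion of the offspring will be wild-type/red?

Dihybrid cross AARr × aaRr — consider each gene separately:
antenna form: AA × aa → 4 Aa → 4 A_ (out of 4)
eye color: Rr × Rr → 1 RR, 2 Rr, 1 rr → 3 R_ : 1 rr (out of 4)
Combine (counts out of 4 × 4 = 16): wild-type/red (A_R_) = 4×3 = 12; wild-type/sepia (A_rr) = 4×1 = 4
Phenotype counts (out of 16): 12 wild-type/red, 4 wild-type/sepia
wild-type/red: 12 out of 16
Probability: 12/16 = 3/4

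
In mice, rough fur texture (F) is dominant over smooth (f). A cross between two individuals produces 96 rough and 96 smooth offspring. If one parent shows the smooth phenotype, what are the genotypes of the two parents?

Observed offspring: 96 rough, 96 smooth
The observed ratio simplifies to 1:1. One parent shows smooth, so its genotype must be ff. A 1:1 offspring split requires the other parent to be heterozygous (Ff).
Parent genotypes: ff × Ff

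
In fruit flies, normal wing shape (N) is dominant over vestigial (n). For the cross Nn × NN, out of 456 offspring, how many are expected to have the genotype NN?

Punnett square for Nn × NN:
Offspring genotypes: 2 NN, 2 Nn
Total offspring: 4
Count with target: 2
Probability: 2/4 = 1/2
Expected count = 1/2 × 456 = 228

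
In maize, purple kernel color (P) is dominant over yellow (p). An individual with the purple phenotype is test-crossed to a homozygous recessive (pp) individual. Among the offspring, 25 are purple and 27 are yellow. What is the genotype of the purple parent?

Test cross: ? × pp
Offspring: 25 purple, 27 yellow — approximately 1:1.
A 1:1 ratio in a test cross indicates the unknown parent is heterozygous (Pp).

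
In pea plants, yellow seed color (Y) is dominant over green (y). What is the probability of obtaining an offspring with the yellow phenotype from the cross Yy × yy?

Punnett square for Yy × yy:
Offspring genotypes: 2 Yy, 2 yy
Total offspring: 4
Count with target: 2
Probability: 2/4 = 1/2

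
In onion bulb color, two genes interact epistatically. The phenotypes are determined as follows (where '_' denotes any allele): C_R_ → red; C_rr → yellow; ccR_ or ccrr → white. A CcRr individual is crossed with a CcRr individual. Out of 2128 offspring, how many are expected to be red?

Cross: CcRr × CcRr — consider each gene separately:
C gene: Cc × Cc → 1 CC, 2 Cc, 1 cc → 3 C_ : 1 cc (out of 4)
R gene: Rr × Rr → 1 RR, 2 Rr, 1 rr → 3 R_ : 1 rr (out of 4)
Genotype classes (out of 4 × 4 = 16): C_R_ = 3×3 = 9; C_rr = 3×1 = 3; ccR_ = 1×3 = 3; ccrr = 1×1 = 1
Apply the phenotype rules: C_R_ (9) → red; C_rr (3) → yellow; ccR_ (3) + ccrr (1) → white
Phenotype counts (out of 16): 9 red, 3 yellow, 4 white
red: 9 out of 16 → fraction 9/16
Expected count = 9/16 × 2128 = 1197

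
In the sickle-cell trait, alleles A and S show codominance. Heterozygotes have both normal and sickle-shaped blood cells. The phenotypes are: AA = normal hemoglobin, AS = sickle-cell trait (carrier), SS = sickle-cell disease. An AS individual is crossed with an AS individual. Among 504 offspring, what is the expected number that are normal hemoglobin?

Punnett square for AS × AS:
Offspring genotypes: 1 AA, 2 AS, 1 SS
Phenotype counts: 1 normal hemoglobin, 2 sickle-cell trait (carrier), 1 sickle-cell disease
normal hemoglobin: 1 out of 4 → fraction 1/4
Expected count = 1/4 × 504 = 126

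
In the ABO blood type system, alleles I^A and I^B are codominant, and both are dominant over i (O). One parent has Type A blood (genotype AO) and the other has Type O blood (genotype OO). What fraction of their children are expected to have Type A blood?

Cross: AO × OO
Possible offspring genotypes: 2 AO, 2 OO
Blood type counts: 2 Type A, 2 Type O
Probability of Type A: 2/4 = 1/2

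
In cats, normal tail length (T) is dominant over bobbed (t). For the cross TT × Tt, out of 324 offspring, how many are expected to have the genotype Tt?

Punnett square for TT × Tt:
Offspring genotypes: 2 TT, 2 Tt
Total offspring: 4
Count with target: 2
Probability: 2/4 = 1/2
Expected count = 1/2 × 324 = 162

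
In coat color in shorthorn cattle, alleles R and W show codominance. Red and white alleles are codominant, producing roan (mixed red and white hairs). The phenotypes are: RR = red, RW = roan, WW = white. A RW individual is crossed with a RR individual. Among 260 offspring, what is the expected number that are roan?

Punnett square for RW × RR:
Offspring genotypes: 2 RR, 2 RW
Phenotype counts: 2 red, 2 roan
roan: 2 out of 4 → fraction 1/2
Expected count = 1/2 × 260 = 130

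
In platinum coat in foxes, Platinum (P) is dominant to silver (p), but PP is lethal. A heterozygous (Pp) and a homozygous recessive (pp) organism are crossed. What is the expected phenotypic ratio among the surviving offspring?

Cross: Pp × pp
Punnett square offspring (before lethality): 2 Pp, 2 pp
No PP offspring are produced in this cross.
Ratio: 1 platinum : 1 silver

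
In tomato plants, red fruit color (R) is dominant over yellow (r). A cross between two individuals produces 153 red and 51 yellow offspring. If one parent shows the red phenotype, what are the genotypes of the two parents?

Observed offspring: 153 red, 51 yellow
The observed ratio simplifies to 3:1. Yellow (rr) offspring appear, so each parent must contribute one r allele. The parent stated to show red carries R, so it is Rr. The other parent is then either Rr or rr: Rr × rr would give a 1:1 split, whereas Rr × Rr gives 3:1 — matching the data. So both parents are heterozygous (Rr × Rr).
Parent genotypes: Rr × Rr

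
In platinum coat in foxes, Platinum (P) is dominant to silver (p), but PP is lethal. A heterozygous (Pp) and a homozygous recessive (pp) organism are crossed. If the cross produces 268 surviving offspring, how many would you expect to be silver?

Cross: Pp × pp
Punnett square offspring (before lethality): 2 Pp, 2 pp
No PP offspring are produced in this cross.
silver: 2 out of 4 → fraction 1/2
Expected count = 1/2 × 268 = 134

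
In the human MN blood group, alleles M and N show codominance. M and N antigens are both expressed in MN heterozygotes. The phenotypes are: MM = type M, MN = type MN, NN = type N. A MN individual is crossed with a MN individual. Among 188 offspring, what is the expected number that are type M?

Punnett square for MN × MN:
Offspring genotypes: 1 MM, 2 MN, 1 NN
Phenotype counts: 1 type M, 2 type MN, 1 type N
type M: 1 out of 4 → fraction 1/4
Expected count = 1/4 × 188 = 47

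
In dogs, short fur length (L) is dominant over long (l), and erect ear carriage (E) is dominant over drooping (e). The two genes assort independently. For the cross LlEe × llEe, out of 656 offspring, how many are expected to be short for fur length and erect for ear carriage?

Dihybrid cross LlEe × llEe — consider each gene separately:
fur length: Ll × ll → 2 Ll, 2 ll → 2 L_ : 2 ll (out of 4)
ear carriage: Ee × Ee → 1 EE, 2 Ee, 1 ee → 3 E_ : 1 ee (out of 4)
Looking for: short (L_) and erect (E_)
P(short) = 2/4, P(erect) = 3/4
P(both) = 2/4 × 3/4 = 6/16 = 3/8
Expected count = 3/8 × 656 = 246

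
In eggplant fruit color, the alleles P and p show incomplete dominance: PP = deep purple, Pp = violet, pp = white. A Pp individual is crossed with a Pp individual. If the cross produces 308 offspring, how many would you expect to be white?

Punnett square for Pp × Pp:
Offspring genotypes: 1 PP, 2 Pp, 1 pp
Phenotype counts: 1 deep purple, 2 violet, 1 white
white: 1 out of 4 → fraction 1/4
Expected count = 1/4 × 308 = 77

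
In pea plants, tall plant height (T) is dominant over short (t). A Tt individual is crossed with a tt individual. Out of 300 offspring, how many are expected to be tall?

Punnett square for Tt × tt:
Offspring genotypes: 2 Tt, 2 tt
tall: 2, short: 2
tall: 2 out of 4 → fraction 1/2
Expected count = 1/2 × 300 = 150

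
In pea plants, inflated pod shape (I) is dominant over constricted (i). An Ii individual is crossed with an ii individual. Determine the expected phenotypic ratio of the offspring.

Punnett square for Ii × ii:
Offspring genotypes: 2 Ii, 2 ii
inflated: 2, constricted: 2
Ratio: 1:1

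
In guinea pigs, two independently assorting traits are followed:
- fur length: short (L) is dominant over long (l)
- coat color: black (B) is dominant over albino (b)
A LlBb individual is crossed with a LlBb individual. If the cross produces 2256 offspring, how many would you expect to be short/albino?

Dihybrid cross LlBb × LlBb — consider each gene separately:
fur length: Ll × Ll → 1 LL, 2 Ll, 1 ll → 3 L_ : 1 ll (out of 4)
coat color: Bb × Bb → 1 BB, 2 Bb, 1 bb → 3 B_ : 1 bb (out of 4)
Combine (counts out of 4 × 4 = 16): short/black (L_B_) = 3×3 = 9; short/albino (L_bb) = 3×1 = 3; long/black (llB_) = 1×3 = 3; long/albino (llbb) = 1×1 = 1
Phenotype counts (out of 16): 9 short/black, 3 short/albino, 3 long/black, 1 long/albino
short/albino: 3 out of 16 → fraction 3/16
Expected count = 3/16 × 2256 = 423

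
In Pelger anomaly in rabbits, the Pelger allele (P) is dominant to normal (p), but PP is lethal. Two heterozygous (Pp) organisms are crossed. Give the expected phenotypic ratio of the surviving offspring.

Cross: Pp × Pp
Punnett square offspring (before lethality): 1 PP, 2 Pp, 1 pp
The PP genotype is lethal (embryos die); surviving offspring: 2 Pp, 1 pp
Ratio: 2 Pelger : 1 normal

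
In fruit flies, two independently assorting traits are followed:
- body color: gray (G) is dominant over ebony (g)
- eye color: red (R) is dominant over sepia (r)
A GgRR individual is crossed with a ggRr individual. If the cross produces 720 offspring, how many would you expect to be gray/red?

Dihybrid cross GgRR × ggRr — consider each gene separately:
body color: Gg × gg → 2 Gg, 2 gg → 2 G_ : 2 gg (out of 4)
eye color: RR × Rr → 2 RR, 2 Rr → 4 R_ (out of 4)
Combine (counts out of 4 × 4 = 16): gray/red (G_R_) = 2×4 = 8; ebony/red (ggR_) = 2×4 = 8
Phenotype counts (out of 16): 8 gray/red, 8 ebony/red
gray/red: 8 out of 16 → fraction 1/2
Expected count = 1/2 × 720 = 360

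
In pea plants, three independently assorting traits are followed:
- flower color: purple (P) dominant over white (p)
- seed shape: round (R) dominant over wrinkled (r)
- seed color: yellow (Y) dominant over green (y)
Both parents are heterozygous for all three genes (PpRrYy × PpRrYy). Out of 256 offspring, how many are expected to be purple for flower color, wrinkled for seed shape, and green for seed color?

Trihybrid cross: PpRrYy × PpRrYy
Each trait segregates independently with a 3:1 phenotypic ratio, so each gene contributes 3/4 (dominant) or 1/4 (recessive).
Target: purple (flower color), wrinkled (seed shape), green (seed color)
Probability = product of independent per-trait probabilities
= 3/4 × 1/4 × 1/4 = 3/64
Expected count = 3/64 × 256 = 12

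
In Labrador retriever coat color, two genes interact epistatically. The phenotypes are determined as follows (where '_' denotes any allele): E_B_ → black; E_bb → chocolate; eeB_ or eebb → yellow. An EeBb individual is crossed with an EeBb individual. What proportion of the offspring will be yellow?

Cross: EeBb × EeBb — consider each gene separately:
E gene: Ee × Ee → 1 EE, 2 Ee, 1 ee → 3 E_ : 1 ee (out of 4)
B gene: Bb × Bb → 1 BB, 2 Bb, 1 bb → 3 B_ : 1 bb (out of 4)
Genotype classes (out of 4 × 4 = 16): E_B_ = 3×3 = 9; E_bb = 3×1 = 3; eeB_ = 1×3 = 3; eebb = 1×1 = 1
Apply the phenotype rules: E_B_ (9) → black; E_bb (3) → chocolate; eeB_ (3) + eebb (1) → yellow
Phenotype counts (out of 16): 9 black, 3 chocolate, 4 yellow
yellow: 4 out of 16
Probability: 4/16 = 1/4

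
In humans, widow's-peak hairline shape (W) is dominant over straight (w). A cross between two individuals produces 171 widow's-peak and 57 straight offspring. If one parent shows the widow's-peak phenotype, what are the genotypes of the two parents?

Observed offspring: 171 widow's-peak, 57 straight
The observed ratio simplifies to 3:1. Straight (ww) offspring appear, so each parent must contribute one w allele. The parent stated to show widow's-peak carries W, so it is Ww. The other parent is then either Ww or ww: Ww × ww would give a 1:1 split, whereas Ww × Ww gives 3:1 — matching the data. So both parents are heterozygous (Ww × Ww).
Parent genotypes: Ww × Ww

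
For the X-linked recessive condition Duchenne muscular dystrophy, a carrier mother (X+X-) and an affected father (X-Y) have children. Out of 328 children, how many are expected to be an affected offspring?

Cross: X+X- × X-Y
Offspring: 1 X+X-, 1 X+Y, 1 X-X-, 1 X-Y
Probability of an affected offspring: 2/4 = 1/2
Expected count = 1/2 × 328 = 164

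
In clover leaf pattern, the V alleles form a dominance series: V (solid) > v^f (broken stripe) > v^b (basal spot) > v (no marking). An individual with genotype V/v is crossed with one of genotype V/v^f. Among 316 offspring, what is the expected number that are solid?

Cross: V/v × V/v^f
Allele dominance: V > v^f > v^b > v
Offspring genotypes: 1 V/V, 1 V/v^f, 1 V/v, 1 v^f/v
Phenotype counts: 3 solid, 1 broken stripe
solid: 3 out of 4 → fraction 3/4
Expected count = 3/4 × 316 = 237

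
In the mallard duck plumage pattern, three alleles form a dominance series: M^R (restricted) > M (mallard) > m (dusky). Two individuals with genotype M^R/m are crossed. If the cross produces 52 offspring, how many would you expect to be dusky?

Cross: M^R/m × M^R/m
Allele dominance: M^R > M > m
Offspring genotypes: 1 M^R/M^R, 2 M^R/m, 1 m/m
Phenotype counts: 3 restricted, 1 dusky
dusky: 1 out of 4 → fraction 1/4
Expected count = 1/4 × 52 = 13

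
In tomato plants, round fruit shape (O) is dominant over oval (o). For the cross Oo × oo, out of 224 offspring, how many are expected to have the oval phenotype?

Punnett square for Oo × oo:
Offspring genotypes: 2 Oo, 2 oo
Total offspring: 4
Count with target: 2
Probability: 2/4 = 1/2
Expected count = 1/2 × 224 = 112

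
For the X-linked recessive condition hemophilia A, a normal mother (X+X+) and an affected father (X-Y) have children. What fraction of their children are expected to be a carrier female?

Cross: X+X+ × X-Y
Offspring: 2 X+X-, 2 X+Y
Probability of a carrier female: 2/4 = 1/2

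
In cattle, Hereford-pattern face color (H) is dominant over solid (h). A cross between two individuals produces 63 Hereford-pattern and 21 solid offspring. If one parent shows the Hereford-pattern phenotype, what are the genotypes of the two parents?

Observed offspring: 63 Hereford-pattern, 21 solid
The observed ratio simplifies to 3:1. Solid (hh) offspring appear, so each parent must contribute one h allele. The parent stated to show Hereford-pattern carries H, so it is Hh. The other parent is then either Hh or hh: Hh × hh would give a 1:1 split, whereas Hh × Hh gives 3:1 — matching the data. So both parents are heterozygous (Hh × Hh).
Parent genotypes: Hh × Hh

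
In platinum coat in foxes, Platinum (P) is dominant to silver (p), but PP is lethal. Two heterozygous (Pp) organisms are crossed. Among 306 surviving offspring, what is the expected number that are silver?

Cross: Pp × Pp
Punnett square offspring (before lethality): 1 PP, 2 Pp, 1 pp
The PP genotype is lethal (embryos die); surviving offspring: 2 Pp, 1 pp
silver: 1 out of 3 → fraction 1/3
Expected count = 1/3 × 306 = 102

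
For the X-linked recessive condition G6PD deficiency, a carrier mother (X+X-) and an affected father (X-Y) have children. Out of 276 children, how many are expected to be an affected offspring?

Cross: X+X- × X-Y
Offspring: 1 X+X-, 1 X+Y, 1 X-X-, 1 X-Y
Probability of an affected offspring: 2/4 = 1/2
Expected count = 1/2 × 276 = 138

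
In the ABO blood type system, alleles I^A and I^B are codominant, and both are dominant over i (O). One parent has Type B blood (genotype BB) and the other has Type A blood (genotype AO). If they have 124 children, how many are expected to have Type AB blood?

Cross: BB × AO
Possible offspring genotypes: 2 AB, 2 BO
Blood type counts: 2 Type AB, 2 Type B
Probability of Type AB: 2/4 = 1/2
Expected count = 1/2 × 124 = 62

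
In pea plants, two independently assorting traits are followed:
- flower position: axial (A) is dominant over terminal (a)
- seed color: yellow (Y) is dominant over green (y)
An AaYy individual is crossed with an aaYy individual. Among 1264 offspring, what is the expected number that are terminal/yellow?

Dihybrid cross AaYy × aaYy — consider each gene separately:
flower position: Aa × aa → 2 Aa, 2 aa → 2 A_ : 2 aa (out of 4)
seed color: Yy × Yy → 1 YY, 2 Yy, 1 yy → 3 Y_ : 1 yy (out of 4)
Combine (counts out of 4 × 4 = 16): axial/yellow (A_Y_) = 2×3 = 6; axial/green (A_yy) = 2×1 = 2; terminal/yellow (aaY_) = 2×3 = 6; terminal/green (aayy) = 2×1 = 2
Phenotype counts (out of 16): 6 axial/yellow, 2 axial/green, 6 terminal/yellow, 2 terminal/green
terminal/yellow: 6 out of 16 → fraction 3/8
Expected count = 3/8 × 1264 = 474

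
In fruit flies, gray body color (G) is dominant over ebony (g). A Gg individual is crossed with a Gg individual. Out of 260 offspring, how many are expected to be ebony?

Punnett square for Gg × Gg:
Offspring genotypes: 1 GG, 2 Gg, 1 gg
gray: 3, ebony: 1
ebony: 1 out of 4 → fraction 1/4
Expected count = 1/4 × 260 = 65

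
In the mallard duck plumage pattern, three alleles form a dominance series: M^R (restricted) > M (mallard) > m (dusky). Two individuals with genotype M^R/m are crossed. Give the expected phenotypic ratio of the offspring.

Cross: M^R/m × M^R/m
Allele dominance: M^R > M > m
Offspring genotypes: 1 M^R/M^R, 2 M^R/m, 1 m/m
Phenotype counts: 3 restricted, 1 dusky
Ratio: 3 restricted : 1 dusky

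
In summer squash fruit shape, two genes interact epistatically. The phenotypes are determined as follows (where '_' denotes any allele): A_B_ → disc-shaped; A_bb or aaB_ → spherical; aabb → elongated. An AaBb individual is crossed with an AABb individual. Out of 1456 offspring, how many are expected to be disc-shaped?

Cross: AaBb × AABb — consider each gene separately:
A gene: Aa × AA → 2 AA, 2 Aa → 4 A_ (out of 4)
B gene: Bb × Bb → 1 BB, 2 Bb, 1 bb → 3 B_ : 1 bb (out of 4)
Genotype classes (out of 4 × 4 = 16): A_B_ = 4×3 = 12; A_bb = 4×1 = 4
Apply the phenotype rules: A_B_ (12) → disc-shaped; A_bb (4) → spherical
Phenotype counts (out of 16): 12 disc-shaped, 4 spherical
disc-shaped: 12 out of 16 → fraction 3/4
Expected count = 3/4 × 1456 = 1092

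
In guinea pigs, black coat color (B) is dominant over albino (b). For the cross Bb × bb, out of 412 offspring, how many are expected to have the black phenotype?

Punnett square for Bb × bb:
Offspring genotypes: 2 Bb, 2 bb
Total offspring: 4
Count with target: 2
Probability: 2/4 = 1/2
Expected count = 1/2 × 412 = 206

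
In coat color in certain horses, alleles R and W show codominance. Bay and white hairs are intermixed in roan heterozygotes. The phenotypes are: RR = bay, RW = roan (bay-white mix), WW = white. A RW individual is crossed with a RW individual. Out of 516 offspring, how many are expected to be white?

Punnett square for RW × RW:
Offspring genotypes: 1 RR, 2 RW, 1 WW
Phenotype counts: 1 bay, 2 roan (bay-white mix), 1 white
white: 1 out of 4 → fraction 1/4
Expected count = 1/4 × 516 = 129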